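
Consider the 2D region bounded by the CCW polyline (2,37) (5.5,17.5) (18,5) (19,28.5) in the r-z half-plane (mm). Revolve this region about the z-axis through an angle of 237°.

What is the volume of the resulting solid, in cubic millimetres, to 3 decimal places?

Profile (r,z), 4 vertices: (2,37) (5.5,17.5) (18,5) (19,28.5)
edge 0: (2,37)→(5.5,17.5)  cross = 2·17.5 − 5.5·37 = -168.5000; (r_i+r_j)·cross = 7.5·-168.5000 = -1263.7500
edge 1: (5.5,17.5)→(18,5)  cross = 5.5·5 − 18·17.5 = -287.5000; (r_i+r_j)·cross = 23.5·-287.5000 = -6756.2500
edge 2: (18,5)→(19,28.5)  cross = 18·28.5 − 19·5 = 418.0000; (r_i+r_j)·cross = 37·418.0000 = 15466.0000
edge 3: (19,28.5)→(2,37)  cross = 19·37 − 2·28.5 = 646.0000; (r_i+r_j)·cross = 21·646.0000 = 13566.0000
Σcross = 608.0000 → A = |Σcross|/2 = 304.0000 mm²
Σ(r_i+r_j)·cross = 21012.0000 → first moment M = |Σ|/6 = 3502.0000
R_c = M/A = 3502.0000/304.0000 = 11.5197 mm
θ = 237° = 4.136430 rad
V = θ·R_c·A = 4.136430·11.5197·304.0000 = 14485.779 mm³

Volume = 14485.779 mm³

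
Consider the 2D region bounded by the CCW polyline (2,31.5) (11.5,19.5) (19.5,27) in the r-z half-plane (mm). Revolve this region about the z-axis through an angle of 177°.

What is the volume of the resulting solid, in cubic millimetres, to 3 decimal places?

Volume = 2841.708 mm³

Profile (r,z), 3 vertices: (2,31.5) (11.5,19.5) (19.5,27)
edge 0: (2,31.5)→(11.5,19.5)  cross = 2·19.5 − 11.5·31.5 = -323.2500; (r_i+r_j)·cross = 13.5·-323.2500 = -4363.8750
edge 1: (11.5,19.5)→(19.5,27)  cross = 11.5·27 − 19.5·19.5 = -69.7500; (r_i+r_j)·cross = 31·-69.7500 = -2162.2500
edge 2: (19.5,27)→(2,31.5)  cross = 19.5·31.5 − 2·27 = 560.2500; (r_i+r_j)·cross = 21.5·560.2500 = 12045.3750
Σcross = 167.2500 → A = |Σcross|/2 = 83.6250 mm²
Σ(r_i+r_j)·cross = 5519.2500 → first moment M = |Σ|/6 = 919.8750
R_c = M/A = 919.8750/83.6250 = 11.0000 mm
θ = 177° = 3.089233 rad
V = θ·R_c·A = 3.089233·11.0000·83.6250 = 2841.708 mm³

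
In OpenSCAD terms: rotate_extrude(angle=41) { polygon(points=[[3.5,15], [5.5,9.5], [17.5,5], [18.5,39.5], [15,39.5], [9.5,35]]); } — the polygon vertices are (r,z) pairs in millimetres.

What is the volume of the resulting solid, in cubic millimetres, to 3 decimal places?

Profile (r,z), 6 vertices: (3.5,15) (5.5,9.5) (17.5,5) (18.5,39.5) (15,39.5) (9.5,35)
edge 0: (3.5,15)→(5.5,9.5)  cross = 3.5·9.5 − 5.5·15 = -49.2500; (r_i+r_j)·cross = 9·-49.2500 = -443.2500
edge 1: (5.5,9.5)→(17.5,5)  cross = 5.5·5 − 17.5·9.5 = -138.7500; (r_i+r_j)·cross = 23·-138.7500 = -3191.2500
edge 2: (17.5,5)→(18.5,39.5)  cross = 17.5·39.5 − 18.5·5 = 598.7500; (r_i+r_j)·cross = 36·598.7500 = 21555.0000
edge 3: (18.5,39.5)→(15,39.5)  cross = 18.5·39.5 − 15·39.5 = 138.2500; (r_i+r_j)·cross = 33.5·138.2500 = 4631.3750
edge 4: (15,39.5)→(9.5,35)  cross = 15·35 − 9.5·39.5 = 149.7500; (r_i+r_j)·cross = 24.5·149.7500 = 3668.8750
edge 5: (9.5,35)→(3.5,15)  cross = 9.5·15 − 3.5·35 = 20.0000; (r_i+r_j)·cross = 13·20.0000 = 260.0000
Σcross = 718.7500 → A = |Σcross|/2 = 359.3750 mm²
Σ(r_i+r_j)·cross = 26480.7500 → first moment M = |Σ|/6 = 4413.4583
R_c = M/A = 4413.4583/359.3750 = 12.2809 mm
θ = 41° = 0.715585 rad
V = θ·R_c·A = 0.715585·12.2809·359.3750 = 3158.205 mm³

Volume = 3158.205 mm³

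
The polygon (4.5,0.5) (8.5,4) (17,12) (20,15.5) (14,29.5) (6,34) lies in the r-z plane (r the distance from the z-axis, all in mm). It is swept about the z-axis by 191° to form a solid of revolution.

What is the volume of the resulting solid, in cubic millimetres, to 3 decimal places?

Profile (r,z), 6 vertices: (4.5,0.5) (8.5,4) (17,12) (20,15.5) (14,29.5) (6,34)
edge 0: (4.5,0.5)→(8.5,4)  cross = 4.5·4 − 8.5·0.5 = 13.7500; (r_i+r_j)·cross = 13·13.7500 = 178.7500
edge 1: (8.5,4)→(17,12)  cross = 8.5·12 − 17·4 = 34.0000; (r_i+r_j)·cross = 25.5·34.0000 = 867.0000
edge 2: (17,12)→(20,15.5)  cross = 17·15.5 − 20·12 = 23.5000; (r_i+r_j)·cross = 37·23.5000 = 869.5000
edge 3: (20,15.5)→(14,29.5)  cross = 20·29.5 − 14·15.5 = 373.0000; (r_i+r_j)·cross = 34·373.0000 = 12682.0000
edge 4: (14,29.5)→(6,34)  cross = 14·34 − 6·29.5 = 299.0000; (r_i+r_j)·cross = 20·299.0000 = 5980.0000
edge 5: (6,34)→(4.5,0.5)  cross = 6·0.5 − 4.5·34 = -150.0000; (r_i+r_j)·cross = 10.5·-150.0000 = -1575.0000
Σcross = 593.2500 → A = |Σcross|/2 = 296.6250 mm²
Σ(r_i+r_j)·cross = 19002.2500 → first moment M = |Σ|/6 = 3167.0417
R_c = M/A = 3167.0417/296.6250 = 10.6769 mm
θ = 191° = 3.333579 rad
V = θ·R_c·A = 3.333579·10.6769·296.6250 = 10557.583 mm³

Volume = 10557.583 mm³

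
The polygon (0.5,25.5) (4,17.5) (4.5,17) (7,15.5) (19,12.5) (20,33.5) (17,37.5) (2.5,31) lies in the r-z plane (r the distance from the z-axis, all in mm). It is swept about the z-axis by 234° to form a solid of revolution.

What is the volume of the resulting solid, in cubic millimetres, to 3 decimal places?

Profile (r,z), 8 vertices: (0.5,25.5) (4,17.5) (4.5,17) (7,15.5) (19,12.5) (20,33.5) (17,37.5) (2.5,31)
edge 0: (0.5,25.5)→(4,17.5)  cross = 0.5·17.5 − 4·25.5 = -93.2500; (r_i+r_j)·cross = 4.5·-93.2500 = -419.6250
edge 1: (4,17.5)→(4.5,17)  cross = 4·17 − 4.5·17.5 = -10.7500; (r_i+r_j)·cross = 8.5·-10.7500 = -91.3750
edge 2: (4.5,17)→(7,15.5)  cross = 4.5·15.5 − 7·17 = -49.2500; (r_i+r_j)·cross = 11.5·-49.2500 = -566.3750
edge 3: (7,15.5)→(19,12.5)  cross = 7·12.5 − 19·15.5 = -207.0000; (r_i+r_j)·cross = 26·-207.0000 = -5382.0000
edge 4: (19,12.5)→(20,33.5)  cross = 19·33.5 − 20·12.5 = 386.5000; (r_i+r_j)·cross = 39·386.5000 = 15073.5000
edge 5: (20,33.5)→(17,37.5)  cross = 20·37.5 − 17·33.5 = 180.5000; (r_i+r_j)·cross = 37·180.5000 = 6678.5000
edge 6: (17,37.5)→(2.5,31)  cross = 17·31 − 2.5·37.5 = 433.2500; (r_i+r_j)·cross = 19.5·433.2500 = 8448.3750
edge 7: (2.5,31)→(0.5,25.5)  cross = 2.5·25.5 − 0.5·31 = 48.2500; (r_i+r_j)·cross = 3·48.2500 = 144.7500
Σcross = 688.2500 → A = |Σcross|/2 = 344.1250 mm²
Σ(r_i+r_j)·cross = 23885.7500 → first moment M = |Σ|/6 = 3980.9583
R_c = M/A = 3980.9583/344.1250 = 11.5683 mm
θ = 234° = 4.084070 rad
V = θ·R_c·A = 4.084070·11.5683·344.1250 = 16258.514 mm³

Volume = 16258.514 mm³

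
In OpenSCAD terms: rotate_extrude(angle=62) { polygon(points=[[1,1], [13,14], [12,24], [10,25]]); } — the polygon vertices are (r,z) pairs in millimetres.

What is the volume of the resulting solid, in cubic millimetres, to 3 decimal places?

Volume = 860.092 mm³

Profile (r,z), 4 vertices: (1,1) (13,14) (12,24) (10,25)
edge 0: (1,1)→(13,14)  cross = 1·14 − 13·1 = 1.0000; (r_i+r_j)·cross = 14·1.0000 = 14.0000
edge 1: (13,14)→(12,24)  cross = 13·24 − 12·14 = 144.0000; (r_i+r_j)·cross = 25·144.0000 = 3600.0000
edge 2: (12,24)→(10,25)  cross = 12·25 − 10·24 = 60.0000; (r_i+r_j)·cross = 22·60.0000 = 1320.0000
edge 3: (10,25)→(1,1)  cross = 10·1 − 1·25 = -15.0000; (r_i+r_j)·cross = 11·-15.0000 = -165.0000
Σcross = 190.0000 → A = |Σcross|/2 = 95.0000 mm²
Σ(r_i+r_j)·cross = 4769.0000 → first moment M = |Σ|/6 = 794.8333
R_c = M/A = 794.8333/95.0000 = 8.3667 mm
θ = 62° = 1.082104 rad
V = θ·R_c·A = 1.082104·8.3667·95.0000 = 860.092 mm³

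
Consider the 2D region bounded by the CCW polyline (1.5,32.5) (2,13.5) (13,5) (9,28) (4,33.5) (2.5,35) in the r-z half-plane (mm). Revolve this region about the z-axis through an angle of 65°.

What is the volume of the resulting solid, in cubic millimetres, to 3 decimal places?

Volume = 1384.613 mm³

Profile (r,z), 6 vertices: (1.5,32.5) (2,13.5) (13,5) (9,28) (4,33.5) (2.5,35)
edge 0: (1.5,32.5)→(2,13.5)  cross = 1.5·13.5 − 2·32.5 = -44.7500; (r_i+r_j)·cross = 3.5·-44.7500 = -156.6250
edge 1: (2,13.5)→(13,5)  cross = 2·5 − 13·13.5 = -165.5000; (r_i+r_j)·cross = 15·-165.5000 = -2482.5000
edge 2: (13,5)→(9,28)  cross = 13·28 − 9·5 = 319.0000; (r_i+r_j)·cross = 22·319.0000 = 7018.0000
edge 3: (9,28)→(4,33.5)  cross = 9·33.5 − 4·28 = 189.5000; (r_i+r_j)·cross = 13·189.5000 = 2463.5000
edge 4: (4,33.5)→(2.5,35)  cross = 4·35 − 2.5·33.5 = 56.2500; (r_i+r_j)·cross = 6.5·56.2500 = 365.6250
edge 5: (2.5,35)→(1.5,32.5)  cross = 2.5·32.5 − 1.5·35 = 28.7500; (r_i+r_j)·cross = 4·28.7500 = 115.0000
Σcross = 383.2500 → A = |Σcross|/2 = 191.6250 mm²
Σ(r_i+r_j)·cross = 7323.0000 → first moment M = |Σ|/6 = 1220.5000
R_c = M/A = 1220.5000/191.6250 = 6.3692 mm
θ = 65° = 1.134464 rad
V = θ·R_c·A = 1.134464·6.3692·191.6250 = 1384.613 mm³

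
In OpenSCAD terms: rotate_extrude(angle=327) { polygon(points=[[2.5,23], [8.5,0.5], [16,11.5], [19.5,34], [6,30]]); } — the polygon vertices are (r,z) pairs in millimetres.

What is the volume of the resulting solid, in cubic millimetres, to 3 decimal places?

Volume = 20607.131 mm³

Profile (r,z), 5 vertices: (2.5,23) (8.5,0.5) (16,11.5) (19.5,34) (6,30)
edge 0: (2.5,23)→(8.5,0.5)  cross = 2.5·0.5 − 8.5·23 = -194.2500; (r_i+r_j)·cross = 11·-194.2500 = -2136.7500
edge 1: (8.5,0.5)→(16,11.5)  cross = 8.5·11.5 − 16·0.5 = 89.7500; (r_i+r_j)·cross = 24.5·89.7500 = 2198.8750
edge 2: (16,11.5)→(19.5,34)  cross = 16·34 − 19.5·11.5 = 319.7500; (r_i+r_j)·cross = 35.5·319.7500 = 11351.1250
edge 3: (19.5,34)→(6,30)  cross = 19.5·30 − 6·34 = 381.0000; (r_i+r_j)·cross = 25.5·381.0000 = 9715.5000
edge 4: (6,30)→(2.5,23)  cross = 6·23 − 2.5·30 = 63.0000; (r_i+r_j)·cross = 8.5·63.0000 = 535.5000
Σcross = 659.2500 → A = |Σcross|/2 = 329.6250 mm²
Σ(r_i+r_j)·cross = 21664.2500 → first moment M = |Σ|/6 = 3610.7083
R_c = M/A = 3610.7083/329.6250 = 10.9540 mm
θ = 327° = 5.707227 rad
V = θ·R_c·A = 5.707227·10.9540·329.6250 = 20607.131 mm³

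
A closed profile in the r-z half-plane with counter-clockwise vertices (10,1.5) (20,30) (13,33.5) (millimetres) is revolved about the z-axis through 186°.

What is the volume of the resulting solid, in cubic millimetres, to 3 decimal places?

Volume = 5455.699 mm³

Profile (r,z), 3 vertices: (10,1.5) (20,30) (13,33.5)
edge 0: (10,1.5)→(20,30)  cross = 10·30 − 20·1.5 = 270.0000; (r_i+r_j)·cross = 30·270.0000 = 8100.0000
edge 1: (20,30)→(13,33.5)  cross = 20·33.5 − 13·30 = 280.0000; (r_i+r_j)·cross = 33·280.0000 = 9240.0000
edge 2: (13,33.5)→(10,1.5)  cross = 13·1.5 − 10·33.5 = -315.5000; (r_i+r_j)·cross = 23·-315.5000 = -7256.5000
Σcross = 234.5000 → A = |Σcross|/2 = 117.2500 mm²
Σ(r_i+r_j)·cross = 10083.5000 → first moment M = |Σ|/6 = 1680.5833
R_c = M/A = 1680.5833/117.2500 = 14.3333 mm
θ = 186° = 3.246312 rad
V = θ·R_c·A = 3.246312·14.3333·117.2500 = 5455.699 mm³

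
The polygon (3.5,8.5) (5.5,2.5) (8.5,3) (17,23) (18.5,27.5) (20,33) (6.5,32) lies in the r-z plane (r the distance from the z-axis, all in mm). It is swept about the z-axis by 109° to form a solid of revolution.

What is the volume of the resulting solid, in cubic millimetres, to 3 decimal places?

Profile (r,z), 7 vertices: (3.5,8.5) (5.5,2.5) (8.5,3) (17,23) (18.5,27.5) (20,33) (6.5,32)
edge 0: (3.5,8.5)→(5.5,2.5)  cross = 3.5·2.5 − 5.5·8.5 = -38.0000; (r_i+r_j)·cross = 9·-38.0000 = -342.0000
edge 1: (5.5,2.5)→(8.5,3)  cross = 5.5·3 − 8.5·2.5 = -4.7500; (r_i+r_j)·cross = 14·-4.7500 = -66.5000
edge 2: (8.5,3)→(17,23)  cross = 8.5·23 − 17·3 = 144.5000; (r_i+r_j)·cross = 25.5·144.5000 = 3684.7500
edge 3: (17,23)→(18.5,27.5)  cross = 17·27.5 − 18.5·23 = 42.0000; (r_i+r_j)·cross = 35.5·42.0000 = 1491.0000
edge 4: (18.5,27.5)→(20,33)  cross = 18.5·33 − 20·27.5 = 60.5000; (r_i+r_j)·cross = 38.5·60.5000 = 2329.2500
edge 5: (20,33)→(6.5,32)  cross = 20·32 − 6.5·33 = 425.5000; (r_i+r_j)·cross = 26.5·425.5000 = 11275.7500
edge 6: (6.5,32)→(3.5,8.5)  cross = 6.5·8.5 − 3.5·32 = -56.7500; (r_i+r_j)·cross = 10·-56.7500 = -567.5000
Σcross = 573.0000 → A = |Σcross|/2 = 286.5000 mm²
Σ(r_i+r_j)·cross = 17804.7500 → first moment M = |Σ|/6 = 2967.4583
R_c = M/A = 2967.4583/286.5000 = 10.3576 mm
θ = 109° = 1.902409 rad
V = θ·R_c·A = 1.902409·10.3576·286.5000 = 5645.319 mm³

Volume = 5645.319 mm³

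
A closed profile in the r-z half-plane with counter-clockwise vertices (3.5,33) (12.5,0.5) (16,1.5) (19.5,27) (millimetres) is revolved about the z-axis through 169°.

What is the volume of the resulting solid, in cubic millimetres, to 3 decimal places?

Volume = 10155.987 mm³

Profile (r,z), 4 vertices: (3.5,33) (12.5,0.5) (16,1.5) (19.5,27)
edge 0: (3.5,33)→(12.5,0.5)  cross = 3.5·0.5 − 12.5·33 = -410.7500; (r_i+r_j)·cross = 16·-410.7500 = -6572.0000
edge 1: (12.5,0.5)→(16,1.5)  cross = 12.5·1.5 − 16·0.5 = 10.7500; (r_i+r_j)·cross = 28.5·10.7500 = 306.3750
edge 2: (16,1.5)→(19.5,27)  cross = 16·27 − 19.5·1.5 = 402.7500; (r_i+r_j)·cross = 35.5·402.7500 = 14297.6250
edge 3: (19.5,27)→(3.5,33)  cross = 19.5·33 − 3.5·27 = 549.0000; (r_i+r_j)·cross = 23·549.0000 = 12627.0000
Σcross = 551.7500 → A = |Σcross|/2 = 275.8750 mm²
Σ(r_i+r_j)·cross = 20659.0000 → first moment M = |Σ|/6 = 3443.1667
R_c = M/A = 3443.1667/275.8750 = 12.4809 mm
θ = 169° = 2.949606 rad
V = θ·R_c·A = 2.949606·12.4809·275.8750 = 10155.987 mm³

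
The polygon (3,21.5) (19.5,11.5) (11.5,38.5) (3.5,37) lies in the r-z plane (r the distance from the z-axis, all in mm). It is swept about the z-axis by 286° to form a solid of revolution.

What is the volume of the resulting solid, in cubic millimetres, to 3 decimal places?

Profile (r,z), 4 vertices: (3,21.5) (19.5,11.5) (11.5,38.5) (3.5,37)
edge 0: (3,21.5)→(19.5,11.5)  cross = 3·11.5 − 19.5·21.5 = -384.7500; (r_i+r_j)·cross = 22.5·-384.7500 = -8656.8750
edge 1: (19.5,11.5)→(11.5,38.5)  cross = 19.5·38.5 − 11.5·11.5 = 618.5000; (r_i+r_j)·cross = 31·618.5000 = 19173.5000
edge 2: (11.5,38.5)→(3.5,37)  cross = 11.5·37 − 3.5·38.5 = 290.7500; (r_i+r_j)·cross = 15·290.7500 = 4361.2500
edge 3: (3.5,37)→(3,21.5)  cross = 3.5·21.5 − 3·37 = -35.7500; (r_i+r_j)·cross = 6.5·-35.7500 = -232.3750
Σcross = 488.7500 → A = |Σcross|/2 = 244.3750 mm²
Σ(r_i+r_j)·cross = 14645.5000 → first moment M = |Σ|/6 = 2440.9167
R_c = M/A = 2440.9167/244.3750 = 9.9884 mm
θ = 286° = 4.991642 rad
V = θ·R_c·A = 4.991642·9.9884·244.3750 = 12184.181 mm³

Volume = 12184.181 mm³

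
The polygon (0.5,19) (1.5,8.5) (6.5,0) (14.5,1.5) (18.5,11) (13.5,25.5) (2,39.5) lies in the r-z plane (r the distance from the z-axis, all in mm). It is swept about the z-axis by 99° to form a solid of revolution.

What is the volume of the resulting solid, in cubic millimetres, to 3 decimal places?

Volume = 6314.379 mm³

Profile (r,z), 7 vertices: (0.5,19) (1.5,8.5) (6.5,0) (14.5,1.5) (18.5,11) (13.5,25.5) (2,39.5)
edge 0: (0.5,19)→(1.5,8.5)  cross = 0.5·8.5 − 1.5·19 = -24.2500; (r_i+r_j)·cross = 2·-24.2500 = -48.5000
edge 1: (1.5,8.5)→(6.5,0)  cross = 1.5·0 − 6.5·8.5 = -55.2500; (r_i+r_j)·cross = 8·-55.2500 = -442.0000
edge 2: (6.5,0)→(14.5,1.5)  cross = 6.5·1.5 − 14.5·0 = 9.7500; (r_i+r_j)·cross = 21·9.7500 = 204.7500
edge 3: (14.5,1.5)→(18.5,11)  cross = 14.5·11 − 18.5·1.5 = 131.7500; (r_i+r_j)·cross = 33·131.7500 = 4347.7500
edge 4: (18.5,11)→(13.5,25.5)  cross = 18.5·25.5 − 13.5·11 = 323.2500; (r_i+r_j)·cross = 32·323.2500 = 10344.0000
edge 5: (13.5,25.5)→(2,39.5)  cross = 13.5·39.5 − 2·25.5 = 482.2500; (r_i+r_j)·cross = 15.5·482.2500 = 7474.8750
edge 6: (2,39.5)→(0.5,19)  cross = 2·19 − 0.5·39.5 = 18.2500; (r_i+r_j)·cross = 2.5·18.2500 = 45.6250
Σcross = 885.7500 → A = |Σcross|/2 = 442.8750 mm²
Σ(r_i+r_j)·cross = 21926.5000 → first moment M = |Σ|/6 = 3654.4167
R_c = M/A = 3654.4167/442.8750 = 8.2516 mm
θ = 99° = 1.727876 rad
V = θ·R_c·A = 1.727876·8.2516·442.8750 = 6314.379 mm³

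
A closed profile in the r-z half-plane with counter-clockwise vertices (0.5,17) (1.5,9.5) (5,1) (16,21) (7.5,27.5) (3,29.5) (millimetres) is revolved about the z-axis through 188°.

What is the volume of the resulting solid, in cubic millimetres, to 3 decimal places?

Volume = 5332.528 mm³

Profile (r,z), 6 vertices: (0.5,17) (1.5,9.5) (5,1) (16,21) (7.5,27.5) (3,29.5)
edge 0: (0.5,17)→(1.5,9.5)  cross = 0.5·9.5 − 1.5·17 = -20.7500; (r_i+r_j)·cross = 2·-20.7500 = -41.5000
edge 1: (1.5,9.5)→(5,1)  cross = 1.5·1 − 5·9.5 = -46.0000; (r_i+r_j)·cross = 6.5·-46.0000 = -299.0000
edge 2: (5,1)→(16,21)  cross = 5·21 − 16·1 = 89.0000; (r_i+r_j)·cross = 21·89.0000 = 1869.0000
edge 3: (16,21)→(7.5,27.5)  cross = 16·27.5 − 7.5·21 = 282.5000; (r_i+r_j)·cross = 23.5·282.5000 = 6638.7500
edge 4: (7.5,27.5)→(3,29.5)  cross = 7.5·29.5 − 3·27.5 = 138.7500; (r_i+r_j)·cross = 10.5·138.7500 = 1456.8750
edge 5: (3,29.5)→(0.5,17)  cross = 3·17 − 0.5·29.5 = 36.2500; (r_i+r_j)·cross = 3.5·36.2500 = 126.8750
Σcross = 479.7500 → A = |Σcross|/2 = 239.8750 mm²
Σ(r_i+r_j)·cross = 9751.0000 → first moment M = |Σ|/6 = 1625.1667
R_c = M/A = 1625.1667/239.8750 = 6.7751 mm
θ = 188° = 3.281219 rad
V = θ·R_c·A = 3.281219·6.7751·239.8750 = 5332.528 mm³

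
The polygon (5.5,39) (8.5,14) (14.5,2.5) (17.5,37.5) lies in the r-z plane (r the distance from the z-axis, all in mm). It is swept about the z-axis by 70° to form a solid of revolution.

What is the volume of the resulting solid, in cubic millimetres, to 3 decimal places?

Profile (r,z), 4 vertices: (5.5,39) (8.5,14) (14.5,2.5) (17.5,37.5)
edge 0: (5.5,39)→(8.5,14)  cross = 5.5·14 − 8.5·39 = -254.5000; (r_i+r_j)·cross = 14·-254.5000 = -3563.0000
edge 1: (8.5,14)→(14.5,2.5)  cross = 8.5·2.5 − 14.5·14 = -181.7500; (r_i+r_j)·cross = 23·-181.7500 = -4180.2500
edge 2: (14.5,2.5)→(17.5,37.5)  cross = 14.5·37.5 − 17.5·2.5 = 500.0000; (r_i+r_j)·cross = 32·500.0000 = 16000.0000
edge 3: (17.5,37.5)→(5.5,39)  cross = 17.5·39 − 5.5·37.5 = 476.2500; (r_i+r_j)·cross = 23·476.2500 = 10953.7500
Σcross = 540.0000 → A = |Σcross|/2 = 270.0000 mm²
Σ(r_i+r_j)·cross = 19210.5000 → first moment M = |Σ|/6 = 3201.7500
R_c = M/A = 3201.7500/270.0000 = 11.8583 mm
θ = 70° = 1.221730 rad
V = θ·R_c·A = 1.221730·11.8583·270.0000 = 3911.676 mm³

Volume = 3911.676 mm³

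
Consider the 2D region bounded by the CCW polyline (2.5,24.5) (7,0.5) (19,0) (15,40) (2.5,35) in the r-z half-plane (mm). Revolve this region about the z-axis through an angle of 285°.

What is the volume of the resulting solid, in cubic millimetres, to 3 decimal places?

Profile (r,z), 5 vertices: (2.5,24.5) (7,0.5) (19,0) (15,40) (2.5,35)
edge 0: (2.5,24.5)→(7,0.5)  cross = 2.5·0.5 − 7·24.5 = -170.2500; (r_i+r_j)·cross = 9.5·-170.2500 = -1617.3750
edge 1: (7,0.5)→(19,0)  cross = 7·0 − 19·0.5 = -9.5000; (r_i+r_j)·cross = 26·-9.5000 = -247.0000
edge 2: (19,0)→(15,40)  cross = 19·40 − 15·0 = 760.0000; (r_i+r_j)·cross = 34·760.0000 = 25840.0000
edge 3: (15,40)→(2.5,35)  cross = 15·35 − 2.5·40 = 425.0000; (r_i+r_j)·cross = 17.5·425.0000 = 7437.5000
edge 4: (2.5,35)→(2.5,24.5)  cross = 2.5·24.5 − 2.5·35 = -26.2500; (r_i+r_j)·cross = 5·-26.2500 = -131.2500
Σcross = 979.0000 → A = |Σcross|/2 = 489.5000 mm²
Σ(r_i+r_j)·cross = 31281.8750 → first moment M = |Σ|/6 = 5213.6458
R_c = M/A = 5213.6458/489.5000 = 10.6510 mm
θ = 285° = 4.974188 rad
V = θ·R_c·A = 4.974188·10.6510·489.5000 = 25933.656 mm³

Volume = 25933.656 mm³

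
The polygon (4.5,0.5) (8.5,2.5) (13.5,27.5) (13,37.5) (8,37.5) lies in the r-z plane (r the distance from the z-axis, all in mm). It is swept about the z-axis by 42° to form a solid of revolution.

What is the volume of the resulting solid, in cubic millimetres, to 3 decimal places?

Volume = 1259.726 mm³

Profile (r,z), 5 vertices: (4.5,0.5) (8.5,2.5) (13.5,27.5) (13,37.5) (8,37.5)
edge 0: (4.5,0.5)→(8.5,2.5)  cross = 4.5·2.5 − 8.5·0.5 = 7.0000; (r_i+r_j)·cross = 13·7.0000 = 91.0000
edge 1: (8.5,2.5)→(13.5,27.5)  cross = 8.5·27.5 − 13.5·2.5 = 200.0000; (r_i+r_j)·cross = 22·200.0000 = 4400.0000
edge 2: (13.5,27.5)→(13,37.5)  cross = 13.5·37.5 − 13·27.5 = 148.7500; (r_i+r_j)·cross = 26.5·148.7500 = 3941.8750
edge 3: (13,37.5)→(8,37.5)  cross = 13·37.5 − 8·37.5 = 187.5000; (r_i+r_j)·cross = 21·187.5000 = 3937.5000
edge 4: (8,37.5)→(4.5,0.5)  cross = 8·0.5 − 4.5·37.5 = -164.7500; (r_i+r_j)·cross = 12.5·-164.7500 = -2059.3750
Σcross = 378.5000 → A = |Σcross|/2 = 189.2500 mm²
Σ(r_i+r_j)·cross = 10311.0000 → first moment M = |Σ|/6 = 1718.5000
R_c = M/A = 1718.5000/189.2500 = 9.0806 mm
θ = 42° = 0.733038 rad
V = θ·R_c·A = 0.733038·9.0806·189.2500 = 1259.726 mm³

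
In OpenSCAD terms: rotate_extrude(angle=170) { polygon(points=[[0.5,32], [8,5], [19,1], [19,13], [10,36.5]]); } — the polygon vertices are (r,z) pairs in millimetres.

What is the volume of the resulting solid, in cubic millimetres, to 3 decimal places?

Volume = 11705.112 mm³

Profile (r,z), 5 vertices: (0.5,32) (8,5) (19,1) (19,13) (10,36.5)
edge 0: (0.5,32)→(8,5)  cross = 0.5·5 − 8·32 = -253.5000; (r_i+r_j)·cross = 8.5·-253.5000 = -2154.7500
edge 1: (8,5)→(19,1)  cross = 8·1 − 19·5 = -87.0000; (r_i+r_j)·cross = 27·-87.0000 = -2349.0000
edge 2: (19,1)→(19,13)  cross = 19·13 − 19·1 = 228.0000; (r_i+r_j)·cross = 38·228.0000 = 8664.0000
edge 3: (19,13)→(10,36.5)  cross = 19·36.5 − 10·13 = 563.5000; (r_i+r_j)·cross = 29·563.5000 = 16341.5000
edge 4: (10,36.5)→(0.5,32)  cross = 10·32 − 0.5·36.5 = 301.7500; (r_i+r_j)·cross = 10.5·301.7500 = 3168.3750
Σcross = 752.7500 → A = |Σcross|/2 = 376.3750 mm²
Σ(r_i+r_j)·cross = 23670.1250 → first moment M = |Σ|/6 = 3945.0208
R_c = M/A = 3945.0208/376.3750 = 10.4816 mm
θ = 170° = 2.967060 rad
V = θ·R_c·A = 2.967060·10.4816·376.3750 = 11705.112 mm³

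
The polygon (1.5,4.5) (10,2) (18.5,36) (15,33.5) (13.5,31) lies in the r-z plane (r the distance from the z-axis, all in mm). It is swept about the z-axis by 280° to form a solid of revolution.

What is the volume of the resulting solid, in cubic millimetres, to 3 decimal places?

Profile (r,z), 5 vertices: (1.5,4.5) (10,2) (18.5,36) (15,33.5) (13.5,31)
edge 0: (1.5,4.5)→(10,2)  cross = 1.5·2 − 10·4.5 = -42.0000; (r_i+r_j)·cross = 11.5·-42.0000 = -483.0000
edge 1: (10,2)→(18.5,36)  cross = 10·36 − 18.5·2 = 323.0000; (r_i+r_j)·cross = 28.5·323.0000 = 9205.5000
edge 2: (18.5,36)→(15,33.5)  cross = 18.5·33.5 − 15·36 = 79.7500; (r_i+r_j)·cross = 33.5·79.7500 = 2671.6250
edge 3: (15,33.5)→(13.5,31)  cross = 15·31 − 13.5·33.5 = 12.7500; (r_i+r_j)·cross = 28.5·12.7500 = 363.3750
edge 4: (13.5,31)→(1.5,4.5)  cross = 13.5·4.5 − 1.5·31 = 14.2500; (r_i+r_j)·cross = 15·14.2500 = 213.7500
Σcross = 387.7500 → A = |Σcross|/2 = 193.8750 mm²
Σ(r_i+r_j)·cross = 11971.2500 → first moment M = |Σ|/6 = 1995.2083
R_c = M/A = 1995.2083/193.8750 = 10.2912 mm
θ = 280° = 4.886922 rad
V = θ·R_c·A = 4.886922·10.2912·193.8750 = 9750.427 mm³

Volume = 9750.427 mm³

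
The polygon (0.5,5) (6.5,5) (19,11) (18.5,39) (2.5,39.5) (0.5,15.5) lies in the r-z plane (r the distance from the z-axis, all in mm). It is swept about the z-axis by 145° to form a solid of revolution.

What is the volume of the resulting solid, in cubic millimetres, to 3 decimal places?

Volume = 13791.199 mm³

Profile (r,z), 6 vertices: (0.5,5) (6.5,5) (19,11) (18.5,39) (2.5,39.5) (0.5,15.5)
edge 0: (0.5,5)→(6.5,5)  cross = 0.5·5 − 6.5·5 = -30.0000; (r_i+r_j)·cross = 7·-30.0000 = -210.0000
edge 1: (6.5,5)→(19,11)  cross = 6.5·11 − 19·5 = -23.5000; (r_i+r_j)·cross = 25.5·-23.5000 = -599.2500
edge 2: (19,11)→(18.5,39)  cross = 19·39 − 18.5·11 = 537.5000; (r_i+r_j)·cross = 37.5·537.5000 = 20156.2500
edge 3: (18.5,39)→(2.5,39.5)  cross = 18.5·39.5 − 2.5·39 = 633.2500; (r_i+r_j)·cross = 21·633.2500 = 13298.2500
edge 4: (2.5,39.5)→(0.5,15.5)  cross = 2.5·15.5 − 0.5·39.5 = 19.0000; (r_i+r_j)·cross = 3·19.0000 = 57.0000
edge 5: (0.5,15.5)→(0.5,5)  cross = 0.5·5 − 0.5·15.5 = -5.2500; (r_i+r_j)·cross = 1·-5.2500 = -5.2500
Σcross = 1131.0000 → A = |Σcross|/2 = 565.5000 mm²
Σ(r_i+r_j)·cross = 32697.0000 → first moment M = |Σ|/6 = 5449.5000
R_c = M/A = 5449.5000/565.5000 = 9.6366 mm
θ = 145° = 2.530727 rad
V = θ·R_c·A = 2.530727·9.6366·565.5000 = 13791.199 mm³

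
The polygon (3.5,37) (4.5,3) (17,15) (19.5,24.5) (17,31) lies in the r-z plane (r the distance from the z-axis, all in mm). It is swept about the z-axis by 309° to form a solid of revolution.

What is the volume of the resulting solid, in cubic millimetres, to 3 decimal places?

Profile (r,z), 5 vertices: (3.5,37) (4.5,3) (17,15) (19.5,24.5) (17,31)
edge 0: (3.5,37)→(4.5,3)  cross = 3.5·3 − 4.5·37 = -156.0000; (r_i+r_j)·cross = 8·-156.0000 = -1248.0000
edge 1: (4.5,3)→(17,15)  cross = 4.5·15 − 17·3 = 16.5000; (r_i+r_j)·cross = 21.5·16.5000 = 354.7500
edge 2: (17,15)→(19.5,24.5)  cross = 17·24.5 − 19.5·15 = 124.0000; (r_i+r_j)·cross = 36.5·124.0000 = 4526.0000
edge 3: (19.5,24.5)→(17,31)  cross = 19.5·31 − 17·24.5 = 188.0000; (r_i+r_j)·cross = 36.5·188.0000 = 6862.0000
edge 4: (17,31)→(3.5,37)  cross = 17·37 − 3.5·31 = 520.5000; (r_i+r_j)·cross = 20.5·520.5000 = 10670.2500
Σcross = 693.0000 → A = |Σcross|/2 = 346.5000 mm²
Σ(r_i+r_j)·cross = 21165.0000 → first moment M = |Σ|/6 = 3527.5000
R_c = M/A = 3527.5000/346.5000 = 10.1804 mm
θ = 309° = 5.393067 rad
V = θ·R_c·A = 5.393067·10.1804·346.5000 = 19024.045 mm³

Volume = 19024.045 mm³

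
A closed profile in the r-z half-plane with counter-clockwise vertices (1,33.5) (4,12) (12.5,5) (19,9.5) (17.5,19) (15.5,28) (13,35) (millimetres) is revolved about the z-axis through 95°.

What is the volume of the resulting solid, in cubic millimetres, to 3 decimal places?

Volume = 6147.890 mm³

Profile (r,z), 7 vertices: (1,33.5) (4,12) (12.5,5) (19,9.5) (17.5,19) (15.5,28) (13,35)
edge 0: (1,33.5)→(4,12)  cross = 1·12 − 4·33.5 = -122.0000; (r_i+r_j)·cross = 5·-122.0000 = -610.0000
edge 1: (4,12)→(12.5,5)  cross = 4·5 − 12.5·12 = -130.0000; (r_i+r_j)·cross = 16.5·-130.0000 = -2145.0000
edge 2: (12.5,5)→(19,9.5)  cross = 12.5·9.5 − 19·5 = 23.7500; (r_i+r_j)·cross = 31.5·23.7500 = 748.1250
edge 3: (19,9.5)→(17.5,19)  cross = 19·19 − 17.5·9.5 = 194.7500; (r_i+r_j)·cross = 36.5·194.7500 = 7108.3750
edge 4: (17.5,19)→(15.5,28)  cross = 17.5·28 − 15.5·19 = 195.5000; (r_i+r_j)·cross = 33·195.5000 = 6451.5000
edge 5: (15.5,28)→(13,35)  cross = 15.5·35 − 13·28 = 178.5000; (r_i+r_j)·cross = 28.5·178.5000 = 5087.2500
edge 6: (13,35)→(1,33.5)  cross = 13·33.5 − 1·35 = 400.5000; (r_i+r_j)·cross = 14·400.5000 = 5607.0000
Σcross = 741.0000 → A = |Σcross|/2 = 370.5000 mm²
Σ(r_i+r_j)·cross = 22247.2500 → first moment M = |Σ|/6 = 3707.8750
R_c = M/A = 3707.8750/370.5000 = 10.0078 mm
θ = 95° = 1.658063 rad
V = θ·R_c·A = 1.658063·10.0078·370.5000 = 6147.890 mm³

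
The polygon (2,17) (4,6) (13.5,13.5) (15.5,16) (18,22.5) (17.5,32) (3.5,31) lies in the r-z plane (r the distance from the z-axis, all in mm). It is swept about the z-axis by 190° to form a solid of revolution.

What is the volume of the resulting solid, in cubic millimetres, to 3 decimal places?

Profile (r,z), 7 vertices: (2,17) (4,6) (13.5,13.5) (15.5,16) (18,22.5) (17.5,32) (3.5,31)
edge 0: (2,17)→(4,6)  cross = 2·6 − 4·17 = -56.0000; (r_i+r_j)·cross = 6·-56.0000 = -336.0000
edge 1: (4,6)→(13.5,13.5)  cross = 4·13.5 − 13.5·6 = -27.0000; (r_i+r_j)·cross = 17.5·-27.0000 = -472.5000
edge 2: (13.5,13.5)→(15.5,16)  cross = 13.5·16 − 15.5·13.5 = 6.7500; (r_i+r_j)·cross = 29·6.7500 = 195.7500
edge 3: (15.5,16)→(18,22.5)  cross = 15.5·22.5 − 18·16 = 60.7500; (r_i+r_j)·cross = 33.5·60.7500 = 2035.1250
edge 4: (18,22.5)→(17.5,32)  cross = 18·32 − 17.5·22.5 = 182.2500; (r_i+r_j)·cross = 35.5·182.2500 = 6469.8750
edge 5: (17.5,32)→(3.5,31)  cross = 17.5·31 − 3.5·32 = 430.5000; (r_i+r_j)·cross = 21·430.5000 = 9040.5000
edge 6: (3.5,31)→(2,17)  cross = 3.5·17 − 2·31 = -2.5000; (r_i+r_j)·cross = 5.5·-2.5000 = -13.7500
Σcross = 594.7500 → A = |Σcross|/2 = 297.3750 mm²
Σ(r_i+r_j)·cross = 16919.0000 → first moment M = |Σ|/6 = 2819.8333
R_c = M/A = 2819.8333/297.3750 = 9.4824 mm
θ = 190° = 3.316126 rad
V = θ·R_c·A = 3.316126·9.4824·297.3750 = 9350.921 mm³

Volume = 9350.921 mm³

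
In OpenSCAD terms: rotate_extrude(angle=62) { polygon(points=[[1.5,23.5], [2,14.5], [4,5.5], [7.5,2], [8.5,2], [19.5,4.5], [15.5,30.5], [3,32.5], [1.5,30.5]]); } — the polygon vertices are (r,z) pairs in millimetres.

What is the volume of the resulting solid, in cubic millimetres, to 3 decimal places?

Profile (r,z), 9 vertices: (1.5,23.5) (2,14.5) (4,5.5) (7.5,2) (8.5,2) (19.5,4.5) (15.5,30.5) (3,32.5) (1.5,30.5)
edge 0: (1.5,23.5)→(2,14.5)  cross = 1.5·14.5 − 2·23.5 = -25.2500; (r_i+r_j)·cross = 3.5·-25.2500 = -88.3750
edge 1: (2,14.5)→(4,5.5)  cross = 2·5.5 − 4·14.5 = -47.0000; (r_i+r_j)·cross = 6·-47.0000 = -282.0000
edge 2: (4,5.5)→(7.5,2)  cross = 4·2 − 7.5·5.5 = -33.2500; (r_i+r_j)·cross = 11.5·-33.2500 = -382.3750
edge 3: (7.5,2)→(8.5,2)  cross = 7.5·2 − 8.5·2 = -2.0000; (r_i+r_j)·cross = 16·-2.0000 = -32.0000
edge 4: (8.5,2)→(19.5,4.5)  cross = 8.5·4.5 − 19.5·2 = -0.7500; (r_i+r_j)·cross = 28·-0.7500 = -21.0000
edge 5: (19.5,4.5)→(15.5,30.5)  cross = 19.5·30.5 − 15.5·4.5 = 525.0000; (r_i+r_j)·cross = 35·525.0000 = 18375.0000
edge 6: (15.5,30.5)→(3,32.5)  cross = 15.5·32.5 − 3·30.5 = 412.2500; (r_i+r_j)·cross = 18.5·412.2500 = 7626.6250
edge 7: (3,32.5)→(1.5,30.5)  cross = 3·30.5 − 1.5·32.5 = 42.7500; (r_i+r_j)·cross = 4.5·42.7500 = 192.3750
edge 8: (1.5,30.5)→(1.5,23.5)  cross = 1.5·23.5 − 1.5·30.5 = -10.5000; (r_i+r_j)·cross = 3·-10.5000 = -31.5000
Σcross = 861.2500 → A = |Σcross|/2 = 430.6250 mm²
Σ(r_i+r_j)·cross = 25356.7500 → first moment M = |Σ|/6 = 4226.1250
R_c = M/A = 4226.1250/430.6250 = 9.8139 mm
θ = 62° = 1.082104 rad
V = θ·R_c·A = 1.082104·9.8139·430.6250 = 4573.107 mm³

Volume = 4573.107 mm³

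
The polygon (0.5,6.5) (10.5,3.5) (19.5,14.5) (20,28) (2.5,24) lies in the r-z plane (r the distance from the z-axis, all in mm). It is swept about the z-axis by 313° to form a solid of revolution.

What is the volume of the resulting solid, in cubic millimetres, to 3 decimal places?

Volume = 19245.956 mm³

Profile (r,z), 5 vertices: (0.5,6.5) (10.5,3.5) (19.5,14.5) (20,28) (2.5,24)
edge 0: (0.5,6.5)→(10.5,3.5)  cross = 0.5·3.5 − 10.5·6.5 = -66.5000; (r_i+r_j)·cross = 11·-66.5000 = -731.5000
edge 1: (10.5,3.5)→(19.5,14.5)  cross = 10.5·14.5 − 19.5·3.5 = 84.0000; (r_i+r_j)·cross = 30·84.0000 = 2520.0000
edge 2: (19.5,14.5)→(20,28)  cross = 19.5·28 − 20·14.5 = 256.0000; (r_i+r_j)·cross = 39.5·256.0000 = 10112.0000
edge 3: (20,28)→(2.5,24)  cross = 20·24 − 2.5·28 = 410.0000; (r_i+r_j)·cross = 22.5·410.0000 = 9225.0000
edge 4: (2.5,24)→(0.5,6.5)  cross = 2.5·6.5 − 0.5·24 = 4.2500; (r_i+r_j)·cross = 3·4.2500 = 12.7500
Σcross = 687.7500 → A = |Σcross|/2 = 343.8750 mm²
Σ(r_i+r_j)·cross = 21138.2500 → first moment M = |Σ|/6 = 3523.0417
R_c = M/A = 3523.0417/343.8750 = 10.2451 mm
θ = 313° = 5.462881 rad
V = θ·R_c·A = 5.462881·10.2451·343.8750 = 19245.956 mm³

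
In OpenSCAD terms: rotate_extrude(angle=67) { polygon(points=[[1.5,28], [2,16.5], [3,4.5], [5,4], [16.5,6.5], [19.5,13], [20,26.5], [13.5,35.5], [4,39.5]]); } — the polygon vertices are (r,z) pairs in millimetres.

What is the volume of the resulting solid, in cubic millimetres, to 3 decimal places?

Profile (r,z), 9 vertices: (1.5,28) (2,16.5) (3,4.5) (5,4) (16.5,6.5) (19.5,13) (20,26.5) (13.5,35.5) (4,39.5)
edge 0: (1.5,28)→(2,16.5)  cross = 1.5·16.5 − 2·28 = -31.2500; (r_i+r_j)·cross = 3.5·-31.2500 = -109.3750
edge 1: (2,16.5)→(3,4.5)  cross = 2·4.5 − 3·16.5 = -40.5000; (r_i+r_j)·cross = 5·-40.5000 = -202.5000
edge 2: (3,4.5)→(5,4)  cross = 3·4 − 5·4.5 = -10.5000; (r_i+r_j)·cross = 8·-10.5000 = -84.0000
edge 3: (5,4)→(16.5,6.5)  cross = 5·6.5 − 16.5·4 = -33.5000; (r_i+r_j)·cross = 21.5·-33.5000 = -720.2500
edge 4: (16.5,6.5)→(19.5,13)  cross = 16.5·13 − 19.5·6.5 = 87.7500; (r_i+r_j)·cross = 36·87.7500 = 3159.0000
edge 5: (19.5,13)→(20,26.5)  cross = 19.5·26.5 − 20·13 = 256.7500; (r_i+r_j)·cross = 39.5·256.7500 = 10141.6250
edge 6: (20,26.5)→(13.5,35.5)  cross = 20·35.5 − 13.5·26.5 = 352.2500; (r_i+r_j)·cross = 33.5·352.2500 = 11800.3750
edge 7: (13.5,35.5)→(4,39.5)  cross = 13.5·39.5 − 4·35.5 = 391.2500; (r_i+r_j)·cross = 17.5·391.2500 = 6846.8750
edge 8: (4,39.5)→(1.5,28)  cross = 4·28 − 1.5·39.5 = 52.7500; (r_i+r_j)·cross = 5.5·52.7500 = 290.1250
Σcross = 1025.0000 → A = |Σcross|/2 = 512.5000 mm²
Σ(r_i+r_j)·cross = 31121.8750 → first moment M = |Σ|/6 = 5186.9792
R_c = M/A = 5186.9792/512.5000 = 10.1209 mm
θ = 67° = 1.169371 rad
V = θ·R_c·A = 1.169371·10.1209·512.5000 = 6065.501 mm³

Volume = 6065.501 mm³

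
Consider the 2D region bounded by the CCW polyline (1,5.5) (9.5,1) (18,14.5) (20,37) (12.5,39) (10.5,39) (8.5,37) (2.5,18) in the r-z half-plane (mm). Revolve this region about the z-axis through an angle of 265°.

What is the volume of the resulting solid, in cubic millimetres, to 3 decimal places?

Profile (r,z), 8 vertices: (1,5.5) (9.5,1) (18,14.5) (20,37) (12.5,39) (10.5,39) (8.5,37) (2.5,18)
edge 0: (1,5.5)→(9.5,1)  cross = 1·1 − 9.5·5.5 = -51.2500; (r_i+r_j)·cross = 10.5·-51.2500 = -538.1250
edge 1: (9.5,1)→(18,14.5)  cross = 9.5·14.5 − 18·1 = 119.7500; (r_i+r_j)·cross = 27.5·119.7500 = 3293.1250
edge 2: (18,14.5)→(20,37)  cross = 18·37 − 20·14.5 = 376.0000; (r_i+r_j)·cross = 38·376.0000 = 14288.0000
edge 3: (20,37)→(12.5,39)  cross = 20·39 − 12.5·37 = 317.5000; (r_i+r_j)·cross = 32.5·317.5000 = 10318.7500
edge 4: (12.5,39)→(10.5,39)  cross = 12.5·39 − 10.5·39 = 78.0000; (r_i+r_j)·cross = 23·78.0000 = 1794.0000
edge 5: (10.5,39)→(8.5,37)  cross = 10.5·37 − 8.5·39 = 57.0000; (r_i+r_j)·cross = 19·57.0000 = 1083.0000
edge 6: (8.5,37)→(2.5,18)  cross = 8.5·18 − 2.5·37 = 60.5000; (r_i+r_j)·cross = 11·60.5000 = 665.5000
edge 7: (2.5,18)→(1,5.5)  cross = 2.5·5.5 − 1·18 = -4.2500; (r_i+r_j)·cross = 3.5·-4.2500 = -14.8750
Σcross = 953.2500 → A = |Σcross|/2 = 476.6250 mm²
Σ(r_i+r_j)·cross = 30889.3750 → first moment M = |Σ|/6 = 5148.2292
R_c = M/A = 5148.2292/476.6250 = 10.8014 mm
θ = 265° = 4.625123 rad
V = θ·R_c·A = 4.625123·10.8014·476.6250 = 23811.191 mm³

Volume = 23811.191 mm³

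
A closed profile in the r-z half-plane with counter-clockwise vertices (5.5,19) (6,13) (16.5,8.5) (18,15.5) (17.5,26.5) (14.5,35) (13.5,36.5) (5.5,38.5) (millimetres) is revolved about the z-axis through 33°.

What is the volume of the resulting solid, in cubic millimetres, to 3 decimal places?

Volume = 1963.611 mm³

Profile (r,z), 8 vertices: (5.5,19) (6,13) (16.5,8.5) (18,15.5) (17.5,26.5) (14.5,35) (13.5,36.5) (5.5,38.5)
edge 0: (5.5,19)→(6,13)  cross = 5.5·13 − 6·19 = -42.5000; (r_i+r_j)·cross = 11.5·-42.5000 = -488.7500
edge 1: (6,13)→(16.5,8.5)  cross = 6·8.5 − 16.5·13 = -163.5000; (r_i+r_j)·cross = 22.5·-163.5000 = -3678.7500
edge 2: (16.5,8.5)→(18,15.5)  cross = 16.5·15.5 − 18·8.5 = 102.7500; (r_i+r_j)·cross = 34.5·102.7500 = 3544.8750
edge 3: (18,15.5)→(17.5,26.5)  cross = 18·26.5 − 17.5·15.5 = 205.7500; (r_i+r_j)·cross = 35.5·205.7500 = 7304.1250
edge 4: (17.5,26.5)→(14.5,35)  cross = 17.5·35 − 14.5·26.5 = 228.2500; (r_i+r_j)·cross = 32·228.2500 = 7304.0000
edge 5: (14.5,35)→(13.5,36.5)  cross = 14.5·36.5 − 13.5·35 = 56.7500; (r_i+r_j)·cross = 28·56.7500 = 1589.0000
edge 6: (13.5,36.5)→(5.5,38.5)  cross = 13.5·38.5 − 5.5·36.5 = 319.0000; (r_i+r_j)·cross = 19·319.0000 = 6061.0000
edge 7: (5.5,38.5)→(5.5,19)  cross = 5.5·19 − 5.5·38.5 = -107.2500; (r_i+r_j)·cross = 11·-107.2500 = -1179.7500
Σcross = 599.2500 → A = |Σcross|/2 = 299.6250 mm²
Σ(r_i+r_j)·cross = 20455.7500 → first moment M = |Σ|/6 = 3409.2917
R_c = M/A = 3409.2917/299.6250 = 11.3785 mm
θ = 33° = 0.575959 rad
V = θ·R_c·A = 0.575959·11.3785·299.6250 = 1963.611 mm³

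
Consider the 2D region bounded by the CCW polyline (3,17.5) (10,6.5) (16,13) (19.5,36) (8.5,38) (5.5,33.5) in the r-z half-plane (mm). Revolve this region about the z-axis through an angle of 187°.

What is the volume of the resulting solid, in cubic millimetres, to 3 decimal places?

Volume = 12678.438 mm³

Profile (r,z), 6 vertices: (3,17.5) (10,6.5) (16,13) (19.5,36) (8.5,38) (5.5,33.5)
edge 0: (3,17.5)→(10,6.5)  cross = 3·6.5 − 10·17.5 = -155.5000; (r_i+r_j)·cross = 13·-155.5000 = -2021.5000
edge 1: (10,6.5)→(16,13)  cross = 10·13 − 16·6.5 = 26.0000; (r_i+r_j)·cross = 26·26.0000 = 676.0000
edge 2: (16,13)→(19.5,36)  cross = 16·36 − 19.5·13 = 322.5000; (r_i+r_j)·cross = 35.5·322.5000 = 11448.7500
edge 3: (19.5,36)→(8.5,38)  cross = 19.5·38 − 8.5·36 = 435.0000; (r_i+r_j)·cross = 28·435.0000 = 12180.0000
edge 4: (8.5,38)→(5.5,33.5)  cross = 8.5·33.5 − 5.5·38 = 75.7500; (r_i+r_j)·cross = 14·75.7500 = 1060.5000
edge 5: (5.5,33.5)→(3,17.5)  cross = 5.5·17.5 − 3·33.5 = -4.2500; (r_i+r_j)·cross = 8.5·-4.2500 = -36.1250
Σcross = 699.5000 → A = |Σcross|/2 = 349.7500 mm²
Σ(r_i+r_j)·cross = 23307.6250 → first moment M = |Σ|/6 = 3884.6042
R_c = M/A = 3884.6042/349.7500 = 11.1068 mm
θ = 187° = 3.263766 rad
V = θ·R_c·A = 3.263766·11.1068·349.7500 = 12678.438 mm³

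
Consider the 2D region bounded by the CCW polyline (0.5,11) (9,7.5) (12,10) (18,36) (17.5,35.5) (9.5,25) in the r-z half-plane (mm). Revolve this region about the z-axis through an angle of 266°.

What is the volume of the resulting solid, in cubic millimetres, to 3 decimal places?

Volume = 8202.948 mm³

Profile (r,z), 6 vertices: (0.5,11) (9,7.5) (12,10) (18,36) (17.5,35.5) (9.5,25)
edge 0: (0.5,11)→(9,7.5)  cross = 0.5·7.5 − 9·11 = -95.2500; (r_i+r_j)·cross = 9.5·-95.2500 = -904.8750
edge 1: (9,7.5)→(12,10)  cross = 9·10 − 12·7.5 = 0.0000; (r_i+r_j)·cross = 21·0.0000 = 0.0000
edge 2: (12,10)→(18,36)  cross = 12·36 − 18·10 = 252.0000; (r_i+r_j)·cross = 30·252.0000 = 7560.0000
edge 3: (18,36)→(17.5,35.5)  cross = 18·35.5 − 17.5·36 = 9.0000; (r_i+r_j)·cross = 35.5·9.0000 = 319.5000
edge 4: (17.5,35.5)→(9.5,25)  cross = 17.5·25 − 9.5·35.5 = 100.2500; (r_i+r_j)·cross = 27·100.2500 = 2706.7500
edge 5: (9.5,25)→(0.5,11)  cross = 9.5·11 − 0.5·25 = 92.0000; (r_i+r_j)·cross = 10·92.0000 = 920.0000
Σcross = 358.0000 → A = |Σcross|/2 = 179.0000 mm²
Σ(r_i+r_j)·cross = 10601.3750 → first moment M = |Σ|/6 = 1766.8958
R_c = M/A = 1766.8958/179.0000 = 9.8709 mm
θ = 266° = 4.642576 rad
V = θ·R_c·A = 4.642576·9.8709·179.0000 = 8202.948 mm³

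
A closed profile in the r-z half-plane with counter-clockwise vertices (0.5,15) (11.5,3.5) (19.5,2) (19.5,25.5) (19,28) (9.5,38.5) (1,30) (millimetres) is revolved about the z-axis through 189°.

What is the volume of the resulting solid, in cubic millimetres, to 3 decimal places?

Profile (r,z), 7 vertices: (0.5,15) (11.5,3.5) (19.5,2) (19.5,25.5) (19,28) (9.5,38.5) (1,30)
edge 0: (0.5,15)→(11.5,3.5)  cross = 0.5·3.5 − 11.5·15 = -170.7500; (r_i+r_j)·cross = 12·-170.7500 = -2049.0000
edge 1: (11.5,3.5)→(19.5,2)  cross = 11.5·2 − 19.5·3.5 = -45.2500; (r_i+r_j)·cross = 31·-45.2500 = -1402.7500
edge 2: (19.5,2)→(19.5,25.5)  cross = 19.5·25.5 − 19.5·2 = 458.2500; (r_i+r_j)·cross = 39·458.2500 = 17871.7500
edge 3: (19.5,25.5)→(19,28)  cross = 19.5·28 − 19·25.5 = 61.5000; (r_i+r_j)·cross = 38.5·61.5000 = 2367.7500
edge 4: (19,28)→(9.5,38.5)  cross = 19·38.5 − 9.5·28 = 465.5000; (r_i+r_j)·cross = 28.5·465.5000 = 13266.7500
edge 5: (9.5,38.5)→(1,30)  cross = 9.5·30 − 1·38.5 = 246.5000; (r_i+r_j)·cross = 10.5·246.5000 = 2588.2500
edge 6: (1,30)→(0.5,15)  cross = 1·15 − 0.5·30 = 0.0000; (r_i+r_j)·cross = 1.5·0.0000 = 0.0000
Σcross = 1015.7500 → A = |Σcross|/2 = 507.8750 mm²
Σ(r_i+r_j)·cross = 32642.7500 → first moment M = |Σ|/6 = 5440.4583
R_c = M/A = 5440.4583/507.8750 = 10.7122 mm
θ = 189° = 3.298672 rad
V = θ·R_c·A = 3.298672·10.7122·507.8750 = 17946.289 mm³

Volume = 17946.289 mm³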